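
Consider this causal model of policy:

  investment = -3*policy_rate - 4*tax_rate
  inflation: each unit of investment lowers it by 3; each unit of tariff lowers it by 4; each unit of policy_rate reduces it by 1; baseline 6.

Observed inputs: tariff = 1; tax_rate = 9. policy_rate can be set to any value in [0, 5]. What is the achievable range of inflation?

Substituting into the investment equation gives investment = -3*policy_rate - 36.
This gives inflation = 8*policy_rate + 110.
Linear in policy_rate, so extremes are at the endpoints: policy_rate = 0 gives inflation = 110; policy_rate = 5 gives inflation = 150.

110 to 150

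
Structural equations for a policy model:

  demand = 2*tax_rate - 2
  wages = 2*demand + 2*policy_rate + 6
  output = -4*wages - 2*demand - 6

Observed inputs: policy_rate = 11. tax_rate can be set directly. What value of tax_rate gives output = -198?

Substituting into the wages equation gives wages = 4*tax_rate + 24.
output becomes -20*tax_rate - 98.
Solve -20*tax_rate - 98 = -198: tax_rate = (-198 + 98) / -20 = 5.

tax_rate = 5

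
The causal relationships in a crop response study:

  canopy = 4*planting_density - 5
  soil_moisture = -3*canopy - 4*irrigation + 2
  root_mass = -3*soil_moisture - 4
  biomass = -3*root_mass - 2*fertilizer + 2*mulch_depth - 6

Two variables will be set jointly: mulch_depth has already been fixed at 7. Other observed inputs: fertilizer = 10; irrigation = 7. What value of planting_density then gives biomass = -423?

With mulch_depth held at 7:
Substituting into the soil_moisture equation gives soil_moisture = -12*planting_density - 11.
Substituting into the root_mass equation gives root_mass = 36*planting_density + 29.
So biomass = -108*planting_density - 99.
Solve -108*planting_density - 99 = -423: planting_density = (-423 + 99) / -108 = 3.

planting_density = 3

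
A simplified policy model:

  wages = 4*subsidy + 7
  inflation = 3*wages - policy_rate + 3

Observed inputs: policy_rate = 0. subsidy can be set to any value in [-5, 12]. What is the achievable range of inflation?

Substituting into the inflation equation gives inflation = 12*subsidy + 24.
Linear in subsidy, so extremes are at the endpoints: subsidy = -5 gives inflation = -36; subsidy = 12 gives inflation = 168.

-36 to 168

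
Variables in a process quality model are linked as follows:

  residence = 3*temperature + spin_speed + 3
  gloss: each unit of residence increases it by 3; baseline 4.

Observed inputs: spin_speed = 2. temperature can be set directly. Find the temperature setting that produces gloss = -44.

temperature = -7

Substituting into the residence equation gives residence = 3*temperature + 5.
So gloss = 9*temperature + 19.
Solve 9*temperature + 19 = -44: temperature = (-44 - 19) / 9 = -7.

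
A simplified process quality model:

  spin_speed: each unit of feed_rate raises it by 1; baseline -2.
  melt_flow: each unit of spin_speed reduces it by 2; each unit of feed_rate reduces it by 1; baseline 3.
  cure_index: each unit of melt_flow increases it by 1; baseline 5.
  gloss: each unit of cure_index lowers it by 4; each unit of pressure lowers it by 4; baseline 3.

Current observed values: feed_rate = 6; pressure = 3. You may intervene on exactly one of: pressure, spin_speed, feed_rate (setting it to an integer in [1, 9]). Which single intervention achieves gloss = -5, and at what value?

set pressure = 8

Intervening on pressure: with other inputs at their observed values, gloss = -4*pressure + 27. Solving for -5 gives pressure = 8, within [1, 9].
Intervening on spin_speed: gloss = 8*spin_speed - 17. Reaching -5 requires spin_speed = 3/2, not an integer.
Intervening on feed_rate: gloss = 12*feed_rate - 57. Reaching -5 requires feed_rate = 13/3, not an integer.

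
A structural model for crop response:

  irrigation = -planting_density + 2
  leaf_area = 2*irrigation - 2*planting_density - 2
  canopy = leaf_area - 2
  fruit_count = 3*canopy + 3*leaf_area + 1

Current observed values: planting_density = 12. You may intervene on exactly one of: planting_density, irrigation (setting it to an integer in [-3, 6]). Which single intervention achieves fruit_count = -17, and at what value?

set planting_density = 1

Intervening on planting_density: with other inputs at their observed values, fruit_count = -24*planting_density + 7. Solving for -17 gives planting_density = 1, within [-3, 6].
Intervening on irrigation: fruit_count = 12*irrigation - 161. Reaching -17 requires irrigation = 12, outside [-3, 6].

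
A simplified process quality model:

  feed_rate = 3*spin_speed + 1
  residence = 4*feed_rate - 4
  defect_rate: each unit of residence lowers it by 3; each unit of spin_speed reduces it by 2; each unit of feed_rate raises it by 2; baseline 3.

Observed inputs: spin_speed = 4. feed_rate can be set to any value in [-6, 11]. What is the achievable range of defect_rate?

Intervening on feed_rate fixes its value directly, overriding its dependence on spin_speed.
Substituting into the defect_rate equation gives defect_rate = -10*feed_rate + 7.
Linear in feed_rate, so extremes are at the endpoints: feed_rate = -6 gives defect_rate = 67; feed_rate = 11 gives defect_rate = -103.

-103 to 67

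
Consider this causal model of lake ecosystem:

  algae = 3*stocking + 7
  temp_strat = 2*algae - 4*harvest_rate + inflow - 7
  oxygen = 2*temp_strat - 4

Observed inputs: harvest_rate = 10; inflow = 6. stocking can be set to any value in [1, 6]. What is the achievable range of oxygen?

-46 to 14

Substituting into the temp_strat equation gives temp_strat = 6*stocking - 27.
Substituting into the oxygen equation gives oxygen = 12*stocking - 58.
Linear in stocking, so extremes are at the endpoints: stocking = 1 gives oxygen = -46; stocking = 6 gives oxygen = 14.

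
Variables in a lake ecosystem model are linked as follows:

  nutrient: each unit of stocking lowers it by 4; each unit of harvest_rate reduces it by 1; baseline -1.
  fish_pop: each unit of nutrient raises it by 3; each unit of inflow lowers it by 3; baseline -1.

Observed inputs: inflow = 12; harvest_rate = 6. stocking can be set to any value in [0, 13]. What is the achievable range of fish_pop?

Substituting into the nutrient equation gives nutrient = -4*stocking - 7.
Substituting into the fish_pop equation gives fish_pop = -12*stocking - 58.
Linear in stocking, so extremes are at the endpoints: stocking = 0 gives fish_pop = -58; stocking = 13 gives fish_pop = -214.

-214 to -58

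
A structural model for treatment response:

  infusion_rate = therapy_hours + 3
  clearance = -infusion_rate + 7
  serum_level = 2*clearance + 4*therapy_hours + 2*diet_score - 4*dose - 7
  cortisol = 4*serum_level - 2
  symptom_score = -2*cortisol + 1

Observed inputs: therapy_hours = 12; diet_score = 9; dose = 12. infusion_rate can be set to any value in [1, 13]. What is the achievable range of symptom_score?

-179 to 13

Intervening on infusion_rate fixes its value directly, overriding its dependence on therapy_hours.
Substituting into the serum_level equation gives serum_level = -2*infusion_rate + 25.
Substituting into the cortisol equation gives cortisol = -8*infusion_rate + 98.
So symptom_score = 16*infusion_rate - 195.
Linear in infusion_rate, so extremes are at the endpoints: infusion_rate = 1 gives symptom_score = -179; infusion_rate = 13 gives symptom_score = 13.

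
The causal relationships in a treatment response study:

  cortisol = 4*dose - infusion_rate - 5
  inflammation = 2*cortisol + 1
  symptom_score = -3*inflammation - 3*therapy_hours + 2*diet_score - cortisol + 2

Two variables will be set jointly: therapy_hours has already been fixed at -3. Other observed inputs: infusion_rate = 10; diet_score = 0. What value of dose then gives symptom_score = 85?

With therapy_hours held at -3:
Substituting into the cortisol equation gives cortisol = 4*dose - 15.
Substituting into the inflammation equation gives inflammation = 8*dose - 29.
Substituting into the symptom_score equation gives symptom_score = -28*dose + 113.
Solve -28*dose + 113 = 85: dose = (85 - 113) / -28 = 1.

dose = 1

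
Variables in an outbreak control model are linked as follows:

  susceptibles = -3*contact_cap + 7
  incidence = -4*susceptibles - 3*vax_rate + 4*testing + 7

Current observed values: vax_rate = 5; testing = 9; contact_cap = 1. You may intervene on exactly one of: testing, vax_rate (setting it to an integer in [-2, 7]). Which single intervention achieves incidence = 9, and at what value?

Intervening on testing: incidence = 4*testing - 24. Reaching 9 requires testing = 33/4, not an integer.
Intervening on vax_rate: with other inputs at their observed values, incidence = -3*vax_rate + 27. Solving for 9 gives vax_rate = 6, within [-2, 7].

set vax_rate = 6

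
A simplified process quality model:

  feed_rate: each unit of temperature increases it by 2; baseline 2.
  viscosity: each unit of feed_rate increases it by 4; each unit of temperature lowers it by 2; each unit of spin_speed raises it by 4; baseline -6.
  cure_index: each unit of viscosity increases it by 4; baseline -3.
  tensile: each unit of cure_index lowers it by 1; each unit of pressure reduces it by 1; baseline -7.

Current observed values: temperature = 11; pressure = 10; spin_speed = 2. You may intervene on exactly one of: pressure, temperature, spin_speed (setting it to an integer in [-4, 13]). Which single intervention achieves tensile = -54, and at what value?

Intervening on pressure: tensile = -pressure - 308. Reaching -54 requires pressure = -254, outside [-4, 13].
Intervening on temperature: with other inputs at their observed values, tensile = -24*temperature - 54. Solving for -54 gives temperature = 0, within [-4, 13].
Intervening on spin_speed: tensile = -16*spin_speed - 286. Reaching -54 requires spin_speed = -29/2, not an integer.

set temperature = 0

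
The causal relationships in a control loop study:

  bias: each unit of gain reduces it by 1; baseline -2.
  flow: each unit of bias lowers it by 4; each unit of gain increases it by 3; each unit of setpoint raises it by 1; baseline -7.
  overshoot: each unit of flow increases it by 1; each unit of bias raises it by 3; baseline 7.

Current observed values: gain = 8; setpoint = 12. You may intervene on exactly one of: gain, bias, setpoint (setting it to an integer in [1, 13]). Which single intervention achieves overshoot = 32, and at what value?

Intervening on gain: overshoot = 4*gain + 14. Reaching 32 requires gain = 9/2, not an integer.
Intervening on bias: with other inputs at their observed values, overshoot = -bias + 36. Solving for 32 gives bias = 4, within [1, 13].
Intervening on setpoint: overshoot = setpoint + 34. Reaching 32 requires setpoint = -2, outside [1, 13].

set bias = 4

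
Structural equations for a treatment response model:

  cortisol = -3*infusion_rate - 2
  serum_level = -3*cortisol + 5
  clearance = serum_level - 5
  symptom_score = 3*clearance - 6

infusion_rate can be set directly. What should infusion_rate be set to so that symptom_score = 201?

Substituting into the serum_level equation gives serum_level = 9*infusion_rate + 11.
Substituting into the clearance equation gives clearance = 9*infusion_rate + 6.
So symptom_score = 27*infusion_rate + 12.
Solve 27*infusion_rate + 12 = 201: infusion_rate = (201 - 12) / 27 = 7.

infusion_rate = 7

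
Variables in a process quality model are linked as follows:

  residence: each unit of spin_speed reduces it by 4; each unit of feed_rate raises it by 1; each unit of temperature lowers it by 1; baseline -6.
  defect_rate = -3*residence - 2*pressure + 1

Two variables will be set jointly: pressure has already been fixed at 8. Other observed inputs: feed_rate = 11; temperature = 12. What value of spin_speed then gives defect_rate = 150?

With pressure held at 8:
Substituting into the residence equation gives residence = -4*spin_speed - 7.
defect_rate becomes 12*spin_speed + 6.
Solve 12*spin_speed + 6 = 150: spin_speed = (150 - 6) / 12 = 12.

spin_speed = 12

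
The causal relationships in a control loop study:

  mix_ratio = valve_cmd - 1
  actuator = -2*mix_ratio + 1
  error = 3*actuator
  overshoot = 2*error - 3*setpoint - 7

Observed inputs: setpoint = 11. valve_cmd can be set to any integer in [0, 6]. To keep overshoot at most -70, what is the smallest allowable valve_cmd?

Substituting into the actuator equation gives actuator = -2*valve_cmd + 3.
Substituting into the error equation gives error = -6*valve_cmd + 9.
Substituting into the overshoot equation gives overshoot = -12*valve_cmd - 22.
Require -12*valve_cmd - 22 ≤ -70, so valve_cmd ≥ 4.
The smallest integer in [0, 6] satisfying this is 4.

valve_cmd = 4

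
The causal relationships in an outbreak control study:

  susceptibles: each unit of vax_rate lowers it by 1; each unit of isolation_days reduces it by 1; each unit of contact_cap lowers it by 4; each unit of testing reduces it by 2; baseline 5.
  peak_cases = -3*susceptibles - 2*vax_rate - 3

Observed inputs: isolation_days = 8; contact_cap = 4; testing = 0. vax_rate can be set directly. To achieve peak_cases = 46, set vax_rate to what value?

Substituting into the susceptibles equation gives susceptibles = -vax_rate - 19.
This gives peak_cases = vax_rate + 54.
Solve vax_rate + 54 = 46: vax_rate = (46 - 54) / 1 = -8.

vax_rate = -8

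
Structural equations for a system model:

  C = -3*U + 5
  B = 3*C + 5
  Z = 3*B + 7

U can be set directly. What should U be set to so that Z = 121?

Substituting into the B equation gives B = -9*U + 20.
This gives Z = -27*U + 67.
Solve -27*U + 67 = 121: U = (121 - 67) / -27 = -2.

U = -2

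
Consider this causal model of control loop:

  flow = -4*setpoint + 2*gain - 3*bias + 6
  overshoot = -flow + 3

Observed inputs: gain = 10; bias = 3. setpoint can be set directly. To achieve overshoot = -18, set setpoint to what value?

setpoint = -1

Substituting into the flow equation gives flow = -4*setpoint + 17.
Substituting into the overshoot equation gives overshoot = 4*setpoint - 14.
Solve 4*setpoint - 14 = -18: setpoint = (-18 + 14) / 4 = -1.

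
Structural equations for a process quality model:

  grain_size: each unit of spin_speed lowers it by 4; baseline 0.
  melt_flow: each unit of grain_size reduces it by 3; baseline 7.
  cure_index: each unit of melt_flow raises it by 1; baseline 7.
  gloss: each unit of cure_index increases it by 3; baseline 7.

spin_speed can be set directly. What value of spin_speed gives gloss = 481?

spin_speed = 12

Substituting into the melt_flow equation gives melt_flow = 12*spin_speed + 7.
Substituting into the cure_index equation gives cure_index = 12*spin_speed + 14.
gloss becomes 36*spin_speed + 49.
Solve 36*spin_speed + 49 = 481: spin_speed = (481 - 49) / 36 = 12.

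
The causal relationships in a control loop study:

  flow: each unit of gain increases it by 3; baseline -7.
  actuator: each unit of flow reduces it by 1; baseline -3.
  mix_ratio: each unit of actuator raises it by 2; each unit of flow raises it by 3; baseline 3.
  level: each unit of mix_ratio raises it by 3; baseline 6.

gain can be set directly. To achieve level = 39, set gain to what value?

Substituting into the actuator equation gives actuator = -3*gain + 4.
mix_ratio becomes 3*gain - 10.
So level = 9*gain - 24.
Solve 9*gain - 24 = 39: gain = (39 + 24) / 9 = 7.

gain = 7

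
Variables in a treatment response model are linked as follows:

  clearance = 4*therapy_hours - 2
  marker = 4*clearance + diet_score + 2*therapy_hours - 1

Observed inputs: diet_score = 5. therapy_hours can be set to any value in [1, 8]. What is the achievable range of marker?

Substituting into the marker equation gives marker = 18*therapy_hours - 4.
Linear in therapy_hours, so extremes are at the endpoints: therapy_hours = 1 gives marker = 14; therapy_hours = 8 gives marker = 140.

14 to 140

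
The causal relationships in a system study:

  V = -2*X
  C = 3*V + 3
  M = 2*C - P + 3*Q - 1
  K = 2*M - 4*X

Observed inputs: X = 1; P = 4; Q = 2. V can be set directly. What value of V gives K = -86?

V = -8

Intervening on V fixes its value directly, overriding its dependence on X.
Substituting into the M equation gives M = 6*V + 7.
So K = 12*V + 10.
Solve 12*V + 10 = -86: V = (-86 - 10) / 12 = -8.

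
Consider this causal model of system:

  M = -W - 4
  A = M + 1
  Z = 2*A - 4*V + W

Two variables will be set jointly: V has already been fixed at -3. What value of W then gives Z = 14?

W = -8

With V held at -3:
Substituting into the A equation gives A = -W - 3.
Substituting into the Z equation gives Z = -W + 6.
Solve -W + 6 = 14: W = (14 - 6) / -1 = -8.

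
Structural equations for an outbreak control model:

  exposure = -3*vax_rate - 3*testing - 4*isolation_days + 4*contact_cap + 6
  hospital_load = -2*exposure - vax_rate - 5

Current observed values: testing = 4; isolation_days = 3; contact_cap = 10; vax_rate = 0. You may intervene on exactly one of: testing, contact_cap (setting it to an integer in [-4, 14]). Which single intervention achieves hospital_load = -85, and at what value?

Intervening on testing: with other inputs at their observed values, hospital_load = 6*testing - 73. Solving for -85 gives testing = -2, within [-4, 14].
Intervening on contact_cap: hospital_load = -8*contact_cap + 31. Reaching -85 requires contact_cap = 29/2, not an integer.

set testing = -2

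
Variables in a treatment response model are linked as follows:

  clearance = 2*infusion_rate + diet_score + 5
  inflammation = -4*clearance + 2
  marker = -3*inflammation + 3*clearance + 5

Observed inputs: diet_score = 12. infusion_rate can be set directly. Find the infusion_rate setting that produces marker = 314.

infusion_rate = 2

Substituting into the clearance equation gives clearance = 2*infusion_rate + 17.
Substituting into the inflammation equation gives inflammation = -8*infusion_rate - 66.
Substituting into the marker equation gives marker = 30*infusion_rate + 254.
Solve 30*infusion_rate + 254 = 314: infusion_rate = (314 - 254) / 30 = 2.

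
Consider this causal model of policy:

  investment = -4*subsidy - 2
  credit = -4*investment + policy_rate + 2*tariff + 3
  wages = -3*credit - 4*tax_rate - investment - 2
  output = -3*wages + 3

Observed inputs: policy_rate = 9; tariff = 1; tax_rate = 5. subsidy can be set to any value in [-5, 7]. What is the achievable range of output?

-399 to 1185

Substituting into the credit equation gives credit = 16*subsidy + 22.
Substituting into the wages equation gives wages = -44*subsidy - 86.
This gives output = 132*subsidy + 261.
Linear in subsidy, so extremes are at the endpoints: subsidy = -5 gives output = -399; subsidy = 7 gives output = 1185.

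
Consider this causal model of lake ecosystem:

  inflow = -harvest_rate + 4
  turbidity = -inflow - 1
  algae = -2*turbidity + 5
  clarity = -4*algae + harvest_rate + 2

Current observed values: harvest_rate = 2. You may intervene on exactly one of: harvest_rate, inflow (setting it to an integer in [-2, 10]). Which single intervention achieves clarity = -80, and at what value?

Intervening on harvest_rate: clarity = 9*harvest_rate - 58. Reaching -80 requires harvest_rate = -22/9, not an integer.
Intervening on inflow: with other inputs at their observed values, clarity = -8*inflow - 24. Solving for -80 gives inflow = 7, within [-2, 10].

set inflow = 7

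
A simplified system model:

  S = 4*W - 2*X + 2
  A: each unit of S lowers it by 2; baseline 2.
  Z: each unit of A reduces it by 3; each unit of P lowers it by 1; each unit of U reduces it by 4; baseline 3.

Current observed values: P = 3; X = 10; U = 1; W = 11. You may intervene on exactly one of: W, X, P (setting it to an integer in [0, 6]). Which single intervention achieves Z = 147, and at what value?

Intervening on W: Z = 24*W - 118. Reaching 147 requires W = 265/24, not an integer.
Intervening on X: Z = -12*X + 266. Reaching 147 requires X = 119/12, not an integer.
Intervening on P: with other inputs at their observed values, Z = -P + 149. Solving for 147 gives P = 2, within [0, 6].

set P = 2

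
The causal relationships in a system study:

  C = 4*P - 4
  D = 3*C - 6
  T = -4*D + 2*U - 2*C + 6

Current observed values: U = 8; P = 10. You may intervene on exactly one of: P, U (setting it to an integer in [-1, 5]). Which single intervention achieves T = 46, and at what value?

Intervening on P: with other inputs at their observed values, T = -56*P + 102. Solving for 46 gives P = 1, within [-1, 5].
Intervening on U: T = 2*U - 474. Reaching 46 requires U = 260, outside [-1, 5].

set P = 1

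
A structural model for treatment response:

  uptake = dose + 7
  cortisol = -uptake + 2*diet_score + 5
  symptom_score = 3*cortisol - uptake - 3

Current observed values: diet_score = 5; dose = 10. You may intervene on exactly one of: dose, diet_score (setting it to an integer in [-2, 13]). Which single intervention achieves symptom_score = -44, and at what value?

set diet_score = 2

Intervening on dose: symptom_score = -4*dose + 14. Reaching -44 requires dose = 29/2, not an integer.
Intervening on diet_score: with other inputs at their observed values, symptom_score = 6*diet_score - 56. Solving for -44 gives diet_score = 2, within [-2, 13].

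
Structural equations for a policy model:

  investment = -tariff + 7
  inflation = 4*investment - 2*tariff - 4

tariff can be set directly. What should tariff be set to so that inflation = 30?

tariff = -1

Substituting into the inflation equation gives inflation = -6*tariff + 24.
Solve -6*tariff + 24 = 30: tariff = (30 - 24) / -6 = -1.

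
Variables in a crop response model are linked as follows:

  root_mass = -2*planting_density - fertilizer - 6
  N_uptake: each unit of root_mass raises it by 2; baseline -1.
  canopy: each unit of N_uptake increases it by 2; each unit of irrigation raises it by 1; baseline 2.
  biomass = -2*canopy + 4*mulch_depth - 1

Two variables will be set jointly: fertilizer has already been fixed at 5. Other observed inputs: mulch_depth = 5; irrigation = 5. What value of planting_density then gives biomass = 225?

planting_density = 8

With fertilizer held at 5:
Substituting into the root_mass equation gives root_mass = -2*planting_density - 11.
Substituting into the N_uptake equation gives N_uptake = -4*planting_density - 23.
Substituting into the canopy equation gives canopy = -8*planting_density - 39.
Substituting into the biomass equation gives biomass = 16*planting_density + 97.
Solve 16*planting_density + 97 = 225: planting_density = (225 - 97) / 16 = 8.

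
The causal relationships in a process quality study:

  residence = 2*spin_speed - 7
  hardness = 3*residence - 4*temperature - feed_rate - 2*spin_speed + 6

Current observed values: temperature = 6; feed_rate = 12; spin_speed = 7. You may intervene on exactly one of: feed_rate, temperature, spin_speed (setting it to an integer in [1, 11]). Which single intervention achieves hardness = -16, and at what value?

Intervening on feed_rate: with other inputs at their observed values, hardness = -feed_rate - 11. Solving for -16 gives feed_rate = 5, within [1, 11].
Intervening on temperature: hardness = -4*temperature + 1. Reaching -16 requires temperature = 17/4, not an integer.
Intervening on spin_speed: hardness = 4*spin_speed - 51. Reaching -16 requires spin_speed = 35/4, not an integer.

set feed_rate = 5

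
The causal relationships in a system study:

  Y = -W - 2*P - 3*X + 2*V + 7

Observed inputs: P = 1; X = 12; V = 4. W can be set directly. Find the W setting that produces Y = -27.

Substituting into the Y equation gives Y = -W - 23.
Solve -W - 23 = -27: W = (-27 + 23) / -1 = 4.

W = 4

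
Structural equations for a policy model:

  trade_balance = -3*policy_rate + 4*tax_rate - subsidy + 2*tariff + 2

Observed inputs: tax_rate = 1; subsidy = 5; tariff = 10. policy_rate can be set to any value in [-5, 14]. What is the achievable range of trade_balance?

Substituting into the trade_balance equation gives trade_balance = -3*policy_rate + 21.
Linear in policy_rate, so extremes are at the endpoints: policy_rate = -5 gives trade_balance = 36; policy_rate = 14 gives trade_balance = -21.

-21 to 36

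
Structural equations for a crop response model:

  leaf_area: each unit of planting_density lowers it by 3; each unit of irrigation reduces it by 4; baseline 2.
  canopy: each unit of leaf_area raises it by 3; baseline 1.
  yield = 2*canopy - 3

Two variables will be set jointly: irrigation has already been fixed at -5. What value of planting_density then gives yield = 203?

planting_density = -4

With irrigation held at -5:
Substituting into the leaf_area equation gives leaf_area = -3*planting_density + 22.
Substituting into the canopy equation gives canopy = -9*planting_density + 67.
yield becomes -18*planting_density + 131.
Solve -18*planting_density + 131 = 203: planting_density = (203 - 131) / -18 = -4.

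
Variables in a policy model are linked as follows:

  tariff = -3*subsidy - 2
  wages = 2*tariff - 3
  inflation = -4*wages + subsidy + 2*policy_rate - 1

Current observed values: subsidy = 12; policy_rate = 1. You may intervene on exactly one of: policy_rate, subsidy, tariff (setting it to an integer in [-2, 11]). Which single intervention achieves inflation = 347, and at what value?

set policy_rate = 10

Intervening on policy_rate: with other inputs at their observed values, inflation = 2*policy_rate + 327. Solving for 347 gives policy_rate = 10, within [-2, 11].
Intervening on subsidy: inflation = 25*subsidy + 29. Reaching 347 requires subsidy = 318/25, not an integer.
Intervening on tariff: inflation = -8*tariff + 25. Reaching 347 requires tariff = -161/4, not an integer.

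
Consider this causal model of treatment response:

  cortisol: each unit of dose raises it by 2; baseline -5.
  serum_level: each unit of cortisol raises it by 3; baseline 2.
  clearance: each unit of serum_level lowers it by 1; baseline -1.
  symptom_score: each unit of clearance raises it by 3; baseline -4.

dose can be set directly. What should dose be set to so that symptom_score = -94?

Substituting into the serum_level equation gives serum_level = 6*dose - 13.
This gives clearance = -6*dose + 12.
Substituting into the symptom_score equation gives symptom_score = -18*dose + 32.
Solve -18*dose + 32 = -94: dose = (-94 - 32) / -18 = 7.

dose = 7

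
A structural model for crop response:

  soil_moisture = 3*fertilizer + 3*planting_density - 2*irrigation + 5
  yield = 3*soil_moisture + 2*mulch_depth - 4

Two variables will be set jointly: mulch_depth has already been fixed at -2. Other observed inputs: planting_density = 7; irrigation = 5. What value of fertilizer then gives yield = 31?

fertilizer = -1

With mulch_depth held at -2:
Substituting into the soil_moisture equation gives soil_moisture = 3*fertilizer + 16.
yield becomes 9*fertilizer + 40.
Solve 9*fertilizer + 40 = 31: fertilizer = (31 - 40) / 9 = -1.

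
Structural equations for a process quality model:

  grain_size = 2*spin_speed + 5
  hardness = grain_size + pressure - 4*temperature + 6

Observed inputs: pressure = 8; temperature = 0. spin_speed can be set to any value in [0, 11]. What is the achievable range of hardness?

19 to 41

Substituting into the hardness equation gives hardness = 2*spin_speed + 19.
Linear in spin_speed, so extremes are at the endpoints: spin_speed = 0 gives hardness = 19; spin_speed = 11 gives hardness = 41.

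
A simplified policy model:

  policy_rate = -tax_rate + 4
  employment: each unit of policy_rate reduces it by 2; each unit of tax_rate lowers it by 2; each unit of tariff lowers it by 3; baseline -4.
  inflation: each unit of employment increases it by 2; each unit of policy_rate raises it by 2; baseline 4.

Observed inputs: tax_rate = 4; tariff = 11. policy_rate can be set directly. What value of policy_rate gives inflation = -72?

Intervening on policy_rate fixes its value directly, overriding its dependence on tax_rate.
Substituting into the employment equation gives employment = -2*policy_rate - 45.
Substituting into the inflation equation gives inflation = -2*policy_rate - 86.
Solve -2*policy_rate - 86 = -72: policy_rate = (-72 + 86) / -2 = -7.

policy_rate = -7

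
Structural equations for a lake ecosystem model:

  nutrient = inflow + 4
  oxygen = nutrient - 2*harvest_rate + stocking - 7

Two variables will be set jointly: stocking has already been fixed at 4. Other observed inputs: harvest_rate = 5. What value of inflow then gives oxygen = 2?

inflow = 11

With stocking held at 4:
Substituting into the oxygen equation gives oxygen = inflow - 9.
Solve inflow - 9 = 2: inflow = (2 + 9) / 1 = 11.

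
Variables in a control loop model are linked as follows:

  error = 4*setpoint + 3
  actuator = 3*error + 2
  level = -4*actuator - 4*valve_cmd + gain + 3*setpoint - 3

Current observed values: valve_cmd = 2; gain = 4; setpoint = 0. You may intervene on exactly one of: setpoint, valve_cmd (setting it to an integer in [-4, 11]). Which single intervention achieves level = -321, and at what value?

set setpoint = 6

Intervening on setpoint: with other inputs at their observed values, level = -45*setpoint - 51. Solving for -321 gives setpoint = 6, within [-4, 11].
Intervening on valve_cmd: level = -4*valve_cmd - 43. Reaching -321 requires valve_cmd = 139/2, not an integer.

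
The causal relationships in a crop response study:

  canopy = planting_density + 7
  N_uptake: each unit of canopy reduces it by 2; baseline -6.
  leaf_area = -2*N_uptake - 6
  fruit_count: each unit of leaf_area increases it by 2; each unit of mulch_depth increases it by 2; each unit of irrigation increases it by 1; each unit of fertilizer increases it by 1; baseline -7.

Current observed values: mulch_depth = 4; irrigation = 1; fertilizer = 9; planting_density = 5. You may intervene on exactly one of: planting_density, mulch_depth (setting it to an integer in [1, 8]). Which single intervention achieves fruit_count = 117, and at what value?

set mulch_depth = 3

Intervening on planting_density: fruit_count = 8*planting_density + 79. Reaching 117 requires planting_density = 19/4, not an integer.
Intervening on mulch_depth: with other inputs at their observed values, fruit_count = 2*mulch_depth + 111. Solving for 117 gives mulch_depth = 3, within [1, 8].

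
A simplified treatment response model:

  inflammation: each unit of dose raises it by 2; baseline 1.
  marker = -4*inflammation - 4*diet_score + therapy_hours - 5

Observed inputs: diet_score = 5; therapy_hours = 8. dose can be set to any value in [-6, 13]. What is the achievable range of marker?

-125 to 27

Substituting into the marker equation gives marker = -8*dose - 21.
Linear in dose, so extremes are at the endpoints: dose = -6 gives marker = 27; dose = 13 gives marker = -125.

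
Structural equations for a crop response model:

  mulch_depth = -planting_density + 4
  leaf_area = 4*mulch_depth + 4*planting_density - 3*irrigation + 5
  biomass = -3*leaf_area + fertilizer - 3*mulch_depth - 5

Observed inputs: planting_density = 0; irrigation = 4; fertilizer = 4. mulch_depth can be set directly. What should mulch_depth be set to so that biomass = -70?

mulch_depth = 6

Intervening on mulch_depth fixes its value directly, overriding its dependence on planting_density.
Substituting into the leaf_area equation gives leaf_area = 4*mulch_depth - 7.
biomass becomes -15*mulch_depth + 20.
Solve -15*mulch_depth + 20 = -70: mulch_depth = (-70 - 20) / -15 = 6.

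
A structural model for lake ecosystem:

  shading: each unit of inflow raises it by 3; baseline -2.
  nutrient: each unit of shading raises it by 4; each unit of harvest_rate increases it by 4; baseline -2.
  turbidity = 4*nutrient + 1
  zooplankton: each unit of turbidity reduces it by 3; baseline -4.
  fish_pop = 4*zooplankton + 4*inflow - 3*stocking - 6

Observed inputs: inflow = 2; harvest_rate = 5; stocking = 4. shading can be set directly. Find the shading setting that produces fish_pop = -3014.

Intervening on shading fixes its value directly, overriding its dependence on inflow.
Substituting into the nutrient equation gives nutrient = 4*shading + 18.
This gives turbidity = 16*shading + 73.
Substituting into the zooplankton equation gives zooplankton = -48*shading - 223.
Substituting into the fish_pop equation gives fish_pop = -192*shading - 902.
Solve -192*shading - 902 = -3014: shading = (-3014 + 902) / -192 = 11.

shading = 11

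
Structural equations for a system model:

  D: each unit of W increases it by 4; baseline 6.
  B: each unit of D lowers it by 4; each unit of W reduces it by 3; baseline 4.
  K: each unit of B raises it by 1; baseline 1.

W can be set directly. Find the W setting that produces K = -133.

W = 6

Substituting into the B equation gives B = -19*W - 20.
This gives K = -19*W - 19.
Solve -19*W - 19 = -133: W = (-133 + 19) / -19 = 6.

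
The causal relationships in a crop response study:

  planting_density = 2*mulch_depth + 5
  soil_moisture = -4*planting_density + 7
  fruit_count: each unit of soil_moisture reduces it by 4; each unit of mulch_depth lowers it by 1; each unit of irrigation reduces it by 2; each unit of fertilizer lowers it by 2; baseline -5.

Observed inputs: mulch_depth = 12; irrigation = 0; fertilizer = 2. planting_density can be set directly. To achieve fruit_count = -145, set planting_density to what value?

planting_density = -6

Intervening on planting_density fixes its value directly, overriding its dependence on mulch_depth.
Substituting into the fruit_count equation gives fruit_count = 16*planting_density - 49.
Solve 16*planting_density - 49 = -145: planting_density = (-145 + 49) / 16 = -6.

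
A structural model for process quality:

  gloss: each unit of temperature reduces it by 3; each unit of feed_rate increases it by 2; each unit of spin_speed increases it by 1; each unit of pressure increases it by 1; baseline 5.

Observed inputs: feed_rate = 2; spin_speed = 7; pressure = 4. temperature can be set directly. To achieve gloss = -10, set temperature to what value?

Substituting into the gloss equation gives gloss = -3*temperature + 20.
Solve -3*temperature + 20 = -10: temperature = (-10 - 20) / -3 = 10.

temperature = 10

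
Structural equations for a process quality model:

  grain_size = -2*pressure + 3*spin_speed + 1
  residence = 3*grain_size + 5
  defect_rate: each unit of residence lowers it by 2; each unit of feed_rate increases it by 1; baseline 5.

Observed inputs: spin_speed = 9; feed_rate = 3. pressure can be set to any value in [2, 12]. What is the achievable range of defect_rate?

Substituting into the grain_size equation gives grain_size = -2*pressure + 28.
Substituting into the residence equation gives residence = -6*pressure + 89.
Substituting into the defect_rate equation gives defect_rate = 12*pressure - 170.
Linear in pressure, so extremes are at the endpoints: pressure = 2 gives defect_rate = -146; pressure = 12 gives defect_rate = -26.

-146 to -26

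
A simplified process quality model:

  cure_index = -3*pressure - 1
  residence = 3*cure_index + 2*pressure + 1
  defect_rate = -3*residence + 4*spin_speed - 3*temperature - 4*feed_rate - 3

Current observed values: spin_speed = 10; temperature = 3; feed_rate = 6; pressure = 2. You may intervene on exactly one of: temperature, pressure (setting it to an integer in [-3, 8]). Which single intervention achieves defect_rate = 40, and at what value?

set temperature = 7

Intervening on temperature: with other inputs at their observed values, defect_rate = -3*temperature + 61. Solving for 40 gives temperature = 7, within [-3, 8].
Intervening on pressure: defect_rate = 21*pressure + 10. Reaching 40 requires pressure = 10/7, not an integer.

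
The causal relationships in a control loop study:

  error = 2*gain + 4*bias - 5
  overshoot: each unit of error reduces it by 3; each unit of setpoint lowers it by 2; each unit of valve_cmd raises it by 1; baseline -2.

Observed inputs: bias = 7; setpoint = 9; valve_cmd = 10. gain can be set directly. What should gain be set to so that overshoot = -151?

Substituting into the error equation gives error = 2*gain + 23.
So overshoot = -6*gain - 79.
Solve -6*gain - 79 = -151: gain = (-151 + 79) / -6 = 12.

gain = 12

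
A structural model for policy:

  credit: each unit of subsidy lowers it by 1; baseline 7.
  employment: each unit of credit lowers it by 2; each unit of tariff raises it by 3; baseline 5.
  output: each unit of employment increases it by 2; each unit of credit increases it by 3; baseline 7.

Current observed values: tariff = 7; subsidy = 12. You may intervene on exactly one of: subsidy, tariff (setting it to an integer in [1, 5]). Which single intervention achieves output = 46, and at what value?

Intervening on subsidy: output = subsidy + 52. Reaching 46 requires subsidy = -6, outside [1, 5].
Intervening on tariff: with other inputs at their observed values, output = 6*tariff + 22. Solving for 46 gives tariff = 4, within [1, 5].

set tariff = 4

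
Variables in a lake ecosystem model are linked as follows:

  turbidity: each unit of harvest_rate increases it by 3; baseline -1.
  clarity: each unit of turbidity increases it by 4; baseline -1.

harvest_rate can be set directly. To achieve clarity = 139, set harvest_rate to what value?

Substituting into the clarity equation gives clarity = 12*harvest_rate - 5.
Solve 12*harvest_rate - 5 = 139: harvest_rate = (139 + 5) / 12 = 12.

harvest_rate = 12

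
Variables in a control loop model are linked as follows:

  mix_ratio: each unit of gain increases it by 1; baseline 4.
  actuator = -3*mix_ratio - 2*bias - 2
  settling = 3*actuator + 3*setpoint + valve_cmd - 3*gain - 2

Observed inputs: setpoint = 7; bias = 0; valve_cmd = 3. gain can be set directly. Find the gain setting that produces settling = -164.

gain = 12

Substituting into the actuator equation gives actuator = -3*gain - 14.
Substituting into the settling equation gives settling = -12*gain - 20.
Solve -12*gain - 20 = -164: gain = (-164 + 20) / -12 = 12.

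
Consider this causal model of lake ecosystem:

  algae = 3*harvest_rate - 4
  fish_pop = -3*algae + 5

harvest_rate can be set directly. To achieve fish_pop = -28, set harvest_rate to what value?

harvest_rate = 5

Substituting into the fish_pop equation gives fish_pop = -9*harvest_rate + 17.
Solve -9*harvest_rate + 17 = -28: harvest_rate = (-28 - 17) / -9 = 5.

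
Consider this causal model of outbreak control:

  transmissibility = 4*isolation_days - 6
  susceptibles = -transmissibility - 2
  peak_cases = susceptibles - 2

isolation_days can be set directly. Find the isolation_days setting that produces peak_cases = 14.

isolation_days = -3

Substituting into the susceptibles equation gives susceptibles = -4*isolation_days + 4.
Substituting into the peak_cases equation gives peak_cases = -4*isolation_days + 2.
Solve -4*isolation_days + 2 = 14: isolation_days = (14 - 2) / -4 = -3.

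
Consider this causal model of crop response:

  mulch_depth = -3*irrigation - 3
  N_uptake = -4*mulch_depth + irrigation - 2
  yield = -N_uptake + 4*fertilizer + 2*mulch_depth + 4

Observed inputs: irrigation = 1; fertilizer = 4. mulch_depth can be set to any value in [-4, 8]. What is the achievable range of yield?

Intervening on mulch_depth fixes its value directly, overriding its dependence on irrigation.
Substituting into the N_uptake equation gives N_uptake = -4*mulch_depth - 1.
yield becomes 6*mulch_depth + 21.
Linear in mulch_depth, so extremes are at the endpoints: mulch_depth = -4 gives yield = -3; mulch_depth = 8 gives yield = 69.

-3 to 69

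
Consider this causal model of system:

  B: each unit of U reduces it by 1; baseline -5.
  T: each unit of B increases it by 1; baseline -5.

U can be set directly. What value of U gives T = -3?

U = -7

Substituting into the T equation gives T = -U - 10.
Solve -U - 10 = -3: U = (-3 + 10) / -1 = -7.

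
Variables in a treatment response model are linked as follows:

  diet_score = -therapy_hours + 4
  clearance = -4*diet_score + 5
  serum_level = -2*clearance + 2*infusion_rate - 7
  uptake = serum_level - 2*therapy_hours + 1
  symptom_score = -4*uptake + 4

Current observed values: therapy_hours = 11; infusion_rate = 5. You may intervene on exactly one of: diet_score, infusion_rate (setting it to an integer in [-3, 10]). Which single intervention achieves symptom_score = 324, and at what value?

set infusion_rate = 7

Intervening on diet_score: symptom_score = -32*diet_score + 116. Reaching 324 requires diet_score = -13/2, not an integer.
Intervening on infusion_rate: with other inputs at their observed values, symptom_score = -8*infusion_rate + 380. Solving for 324 gives infusion_rate = 7, within [-3, 10].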